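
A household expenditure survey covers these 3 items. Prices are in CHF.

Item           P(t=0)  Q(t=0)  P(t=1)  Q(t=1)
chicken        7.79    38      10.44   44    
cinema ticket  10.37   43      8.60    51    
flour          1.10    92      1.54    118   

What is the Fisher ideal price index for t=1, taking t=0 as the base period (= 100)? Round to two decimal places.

Laspeyres component (base-period weights):
ΣP(t=1)Q(t=0) = 10.44×38 + 8.60×43 + 1.54×92 = 396.72 + 369.8 + 141.68 = 908.2
ΣP(t=0)Q(t=0) = 7.79×38 + 10.37×43 + 1.10×92 = 296.02 + 445.91 + 101.2 = 843.13
L = 908.2 / 843.13 × 100 = 107.7177
Paasche component (current-period weights):
ΣP(t=1)Q(t=1) = 10.44×44 + 8.60×51 + 1.54×118 = 459.36 + 438.6 + 181.72 = 1079.68
ΣP(t=0)Q(t=1) = 7.79×44 + 10.37×51 + 1.10×118 = 342.76 + 528.87 + 129.8 = 1001.43
P = 1079.68 / 1001.43 × 100 = 107.8138
Fisher = √(L × P) = √(107.7177 × 107.8138) = 107.7657

107.77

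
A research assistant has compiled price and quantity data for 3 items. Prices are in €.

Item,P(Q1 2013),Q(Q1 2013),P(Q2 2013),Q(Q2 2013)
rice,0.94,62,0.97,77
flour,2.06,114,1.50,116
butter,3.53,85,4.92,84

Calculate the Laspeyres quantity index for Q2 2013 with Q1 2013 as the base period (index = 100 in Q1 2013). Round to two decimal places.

102.48

Laspeyres quantity index uses base-period prices as weights.
ΣP(Q1 2013)·Q(Q2 2013) = 0.94×77 + 2.06×116 + 3.53×84 = 72.38 + 238.96 + 296.52 = 607.86
ΣP(Q1 2013)·Q(Q1 2013) = 0.94×62 + 2.06×114 + 3.53×85 = 58.28 + 234.84 + 300.05 = 593.17
Index = 607.86 / 593.17 × 100 = 102.4765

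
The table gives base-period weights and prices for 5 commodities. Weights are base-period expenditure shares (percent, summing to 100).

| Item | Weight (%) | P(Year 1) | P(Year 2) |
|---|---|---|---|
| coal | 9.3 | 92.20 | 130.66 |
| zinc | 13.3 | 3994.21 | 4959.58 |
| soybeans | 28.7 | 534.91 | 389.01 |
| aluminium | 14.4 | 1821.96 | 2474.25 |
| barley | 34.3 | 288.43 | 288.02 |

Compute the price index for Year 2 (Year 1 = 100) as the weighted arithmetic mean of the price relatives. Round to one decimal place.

104.4

coal: 9.3 × (130.66/92.20) = 9.3 × 1.417137 = 13.1794
zinc: 13.3 × (4959.58/3994.21) = 13.3 × 1.241692 = 16.5145
soybeans: 28.7 × (389.01/534.91) = 28.7 × 0.727244 = 20.8719
aluminium: 14.4 × (2474.25/1821.96) = 14.4 × 1.358016 = 19.5554
barley: 34.3 × (288.02/288.43) = 34.3 × 0.998579 = 34.2512
Index = Σ wᵢ·(p₁ᵢ/p₀ᵢ) = 13.1794 + 16.5145 + 20.8719 + 19.5554 + 34.2512 = 104.3724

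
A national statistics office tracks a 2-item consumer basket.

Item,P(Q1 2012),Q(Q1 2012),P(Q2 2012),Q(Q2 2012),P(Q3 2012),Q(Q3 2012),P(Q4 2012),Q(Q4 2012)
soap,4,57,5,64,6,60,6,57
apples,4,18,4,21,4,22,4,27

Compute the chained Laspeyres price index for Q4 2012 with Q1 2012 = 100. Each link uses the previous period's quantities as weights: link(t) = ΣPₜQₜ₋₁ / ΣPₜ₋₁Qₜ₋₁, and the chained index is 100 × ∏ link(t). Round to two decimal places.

137.85

Link Q1 2012→Q2 2012:
ΣP(Q2 2012)Q(Q1 2012) = 5×57 + 4×18 = 285 + 72 = 357
ΣP(Q1 2012)Q(Q1 2012) = 4×57 + 4×18 = 228 + 72 = 300
link = 357/300 = 1.190000
Link Q2 2012→Q3 2012:
ΣP(Q3 2012)Q(Q2 2012) = 6×64 + 4×21 = 384 + 84 = 468
ΣP(Q2 2012)Q(Q2 2012) = 5×64 + 4×21 = 320 + 84 = 404
link = 468/404 = 1.158416
Link Q3 2012→Q4 2012:
ΣP(Q4 2012)Q(Q3 2012) = 6×60 + 4×22 = 360 + 88 = 448
ΣP(Q3 2012)Q(Q3 2012) = 6×60 + 4×22 = 360 + 88 = 448
link = 448/448 = 1.000000
Chained index = 100 × 1.190000 × 1.158416 × 1.000000 = 137.8515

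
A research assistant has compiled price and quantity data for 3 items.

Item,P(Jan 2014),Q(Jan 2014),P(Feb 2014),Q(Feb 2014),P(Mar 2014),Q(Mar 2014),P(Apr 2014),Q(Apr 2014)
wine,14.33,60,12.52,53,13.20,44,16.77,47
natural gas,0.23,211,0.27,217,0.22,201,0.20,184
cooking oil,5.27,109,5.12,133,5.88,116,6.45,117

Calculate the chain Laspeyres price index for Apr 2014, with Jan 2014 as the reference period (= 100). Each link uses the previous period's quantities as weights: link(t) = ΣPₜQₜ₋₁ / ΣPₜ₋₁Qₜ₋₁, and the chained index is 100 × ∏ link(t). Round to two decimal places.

117.28

Link Jan 2014→Feb 2014:
ΣP(Feb 2014)Q(Jan 2014) = 12.52×60 + 0.27×211 + 5.12×109 = 751.2 + 56.97 + 558.08 = 1366.25
ΣP(Jan 2014)Q(Jan 2014) = 14.33×60 + 0.23×211 + 5.27×109 = 859.8 + 48.53 + 574.43 = 1482.76
link = 1366.25/1482.76 = 0.921424
Link Feb 2014→Mar 2014:
ΣP(Mar 2014)Q(Feb 2014) = 13.20×53 + 0.22×217 + 5.88×133 = 699.6 + 47.74 + 782.04 = 1529.38
ΣP(Feb 2014)Q(Feb 2014) = 12.52×53 + 0.27×217 + 5.12×133 = 663.56 + 58.59 + 680.96 = 1403.11
link = 1529.38/1403.11 = 1.089993
Link Mar 2014→Apr 2014:
ΣP(Apr 2014)Q(Mar 2014) = 16.77×44 + 0.20×201 + 6.45×116 = 737.88 + 40.2 + 748.2 = 1526.28
ΣP(Mar 2014)Q(Mar 2014) = 13.20×44 + 0.22×201 + 5.88×116 = 580.8 + 44.22 + 682.08 = 1307.1
link = 1526.28/1307.1 = 1.167684
Chained index = 100 × 0.921424 × 1.089993 × 1.167684 = 117.2758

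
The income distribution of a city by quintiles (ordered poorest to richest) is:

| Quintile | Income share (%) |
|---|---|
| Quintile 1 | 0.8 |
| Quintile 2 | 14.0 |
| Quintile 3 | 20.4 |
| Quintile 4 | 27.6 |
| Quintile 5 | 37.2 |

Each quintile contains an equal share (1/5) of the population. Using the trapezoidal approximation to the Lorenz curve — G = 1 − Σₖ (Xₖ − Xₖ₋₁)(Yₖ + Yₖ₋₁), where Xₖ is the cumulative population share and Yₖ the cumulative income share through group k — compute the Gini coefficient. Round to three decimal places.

Cumulative income shares Yₖ: 0.0080, 0.1480, 0.3520, 0.6280, 1.0000
Σ (Xₖ−Xₖ₋₁)(Yₖ+Yₖ₋₁) = (1/5)(0.0080+0.0000) + (1/5)(0.1480+0.0080) + (1/5)(0.3520+0.1480) + (1/5)(0.6280+0.3520) + (1/5)(1.0000+0.6280)
  = 0.0016 + 0.0312 + 0.1000 + 0.1960 + 0.3256 = 0.6544
G = 1 − 0.6544 = 0.3456

0.346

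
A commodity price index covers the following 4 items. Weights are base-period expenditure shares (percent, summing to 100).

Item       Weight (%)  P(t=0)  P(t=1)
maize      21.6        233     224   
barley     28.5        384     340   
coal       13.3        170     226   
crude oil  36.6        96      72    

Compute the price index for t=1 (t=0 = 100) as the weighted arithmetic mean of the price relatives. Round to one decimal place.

91.1

maize: 21.6 × (224/233) = 21.6 × 0.961373 = 20.7657
barley: 28.5 × (340/384) = 28.5 × 0.885417 = 25.2344
coal: 13.3 × (226/170) = 13.3 × 1.329412 = 17.6812
crude oil: 36.6 × (72/96) = 36.6 × 0.750000 = 27.4500
Index = Σ wᵢ·(p₁ᵢ/p₀ᵢ) = 20.7657 + 25.2344 + 17.6812 + 27.4500 = 91.1312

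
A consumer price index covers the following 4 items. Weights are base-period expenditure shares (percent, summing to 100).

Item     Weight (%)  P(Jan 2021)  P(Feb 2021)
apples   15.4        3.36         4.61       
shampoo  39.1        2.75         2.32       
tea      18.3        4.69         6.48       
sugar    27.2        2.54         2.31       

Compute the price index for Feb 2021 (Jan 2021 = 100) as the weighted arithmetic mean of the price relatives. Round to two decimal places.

104.14

apples: 15.4 × (4.61/3.36) = 15.4 × 1.372024 = 21.1292
shampoo: 39.1 × (2.32/2.75) = 39.1 × 0.843636 = 32.9862
tea: 18.3 × (6.48/4.69) = 18.3 × 1.381663 = 25.2844
sugar: 27.2 × (2.31/2.54) = 27.2 × 0.909449 = 24.7370
Index = Σ wᵢ·(p₁ᵢ/p₀ᵢ) = 21.1292 + 32.9862 + 25.2844 + 24.7370 = 104.1368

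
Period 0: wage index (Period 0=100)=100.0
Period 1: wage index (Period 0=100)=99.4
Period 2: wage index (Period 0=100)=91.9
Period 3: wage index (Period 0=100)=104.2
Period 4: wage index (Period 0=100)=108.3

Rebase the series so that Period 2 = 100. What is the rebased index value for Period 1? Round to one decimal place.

Rebased(Period 1) = 99.4 / 91.9 × 100 = 108.1610

108.2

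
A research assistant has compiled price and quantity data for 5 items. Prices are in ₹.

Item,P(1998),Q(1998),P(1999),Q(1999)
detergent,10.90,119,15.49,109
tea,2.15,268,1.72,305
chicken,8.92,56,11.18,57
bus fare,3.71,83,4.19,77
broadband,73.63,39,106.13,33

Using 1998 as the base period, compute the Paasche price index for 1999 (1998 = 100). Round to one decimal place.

Paasche price index uses current-period quantities as weights.
ΣP(1999)·Q(1999) = 15.49×109 + 1.72×305 + 11.18×57 + 4.19×77 + 106.13×33 = 1688.41 + 524.6 + 637.26 + 322.63 + 3502.29 = 6675.19
ΣP(1998)·Q(1999) = 10.90×109 + 2.15×305 + 8.92×57 + 3.71×77 + 73.63×33 = 1188.1 + 655.75 + 508.44 + 285.67 + 2429.79 = 5067.75
Index = 6675.19 / 5067.75 × 100 = 131.7190

131.7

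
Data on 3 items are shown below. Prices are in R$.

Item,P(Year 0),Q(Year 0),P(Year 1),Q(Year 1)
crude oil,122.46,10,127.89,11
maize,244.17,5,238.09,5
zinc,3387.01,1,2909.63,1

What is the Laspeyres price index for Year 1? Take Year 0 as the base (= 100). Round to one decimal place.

Laspeyres price index uses base-period quantities as weights.
ΣP(Year 1)·Q(Year 0) = 127.89×10 + 238.09×5 + 2909.63×1 = 1278.9 + 1190.45 + 2909.63 = 5378.98
ΣP(Year 0)·Q(Year 0) = 122.46×10 + 244.17×5 + 3387.01×1 = 1224.6 + 1220.85 + 3387.01 = 5832.46
Index = 5378.98 / 5832.46 × 100 = 92.2249

92.2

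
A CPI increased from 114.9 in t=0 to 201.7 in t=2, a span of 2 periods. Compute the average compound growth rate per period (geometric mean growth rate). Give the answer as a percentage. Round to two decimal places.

Growth factor = (201.7/114.9)^(1/2) = (1.755440)^(1/2) = 1.324930
Growth rate = 1.324930 − 1 = 0.324930 = 32.4930%

32.49%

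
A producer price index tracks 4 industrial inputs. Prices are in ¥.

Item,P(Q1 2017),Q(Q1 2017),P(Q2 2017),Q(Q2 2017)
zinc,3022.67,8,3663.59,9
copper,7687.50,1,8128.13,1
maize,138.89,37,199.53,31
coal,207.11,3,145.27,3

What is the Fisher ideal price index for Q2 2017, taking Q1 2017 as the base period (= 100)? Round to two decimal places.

Laspeyres component (base-period weights):
ΣP(Q2 2017)Q(Q1 2017) = 3663.59×8 + 8128.13×1 + 199.53×37 + 145.27×3 = 29308.72 + 8128.13 + 7382.61 + 435.81 = 45255.27
ΣP(Q1 2017)Q(Q1 2017) = 3022.67×8 + 7687.50×1 + 138.89×37 + 207.11×3 = 24181.36 + 7687.5 + 5138.93 + 621.33 = 37629.12
L = 45255.27 / 37629.12 × 100 = 120.2666
Paasche component (current-period weights):
ΣP(Q2 2017)Q(Q2 2017) = 3663.59×9 + 8128.13×1 + 199.53×31 + 145.27×3 = 32972.31 + 8128.13 + 6185.43 + 435.81 = 47721.68
ΣP(Q1 2017)Q(Q2 2017) = 3022.67×9 + 7687.50×1 + 138.89×31 + 207.11×3 = 27204.03 + 7687.5 + 4305.59 + 621.33 = 39818.45
P = 47721.68 / 39818.45 × 100 = 119.8482
Fisher = √(L × P) = √(120.2666 × 119.8482) = 120.0572

120.06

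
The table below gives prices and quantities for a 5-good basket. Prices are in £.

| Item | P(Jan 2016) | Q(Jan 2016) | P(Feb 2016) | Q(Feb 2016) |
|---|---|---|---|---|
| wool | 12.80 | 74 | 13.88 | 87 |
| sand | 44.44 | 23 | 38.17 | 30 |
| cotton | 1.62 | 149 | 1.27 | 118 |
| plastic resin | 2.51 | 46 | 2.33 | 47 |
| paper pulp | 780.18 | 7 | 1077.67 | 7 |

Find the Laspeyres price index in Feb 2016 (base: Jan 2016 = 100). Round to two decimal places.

125.14

Laspeyres price index uses base-period quantities as weights.
ΣP(Feb 2016)·Q(Jan 2016) = 13.88×74 + 38.17×23 + 1.27×149 + 2.33×46 + 1077.67×7 = 1027.12 + 877.91 + 189.23 + 107.18 + 7543.69 = 9745.13
ΣP(Jan 2016)·Q(Jan 2016) = 12.80×74 + 44.44×23 + 1.62×149 + 2.51×46 + 780.18×7 = 947.2 + 1022.12 + 241.38 + 115.46 + 5461.26 = 7787.42
Index = 9745.13 / 7787.42 × 100 = 125.1394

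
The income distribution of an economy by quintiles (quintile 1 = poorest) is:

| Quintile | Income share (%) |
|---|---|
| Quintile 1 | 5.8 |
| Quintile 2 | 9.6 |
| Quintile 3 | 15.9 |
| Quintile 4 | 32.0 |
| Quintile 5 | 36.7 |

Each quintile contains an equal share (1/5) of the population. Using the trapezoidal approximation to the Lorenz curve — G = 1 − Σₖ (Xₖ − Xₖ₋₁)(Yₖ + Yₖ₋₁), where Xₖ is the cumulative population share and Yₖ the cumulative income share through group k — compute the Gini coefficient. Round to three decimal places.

0.337

Cumulative income shares Yₖ: 0.0580, 0.1540, 0.3130, 0.6330, 1.0000
Σ (Xₖ−Xₖ₋₁)(Yₖ+Yₖ₋₁) = (1/5)(0.0580+0.0000) + (1/5)(0.1540+0.0580) + (1/5)(0.3130+0.1540) + (1/5)(0.6330+0.3130) + (1/5)(1.0000+0.6330)
  = 0.0116 + 0.0424 + 0.0934 + 0.1892 + 0.3266 = 0.6632
G = 1 − 0.6632 = 0.3368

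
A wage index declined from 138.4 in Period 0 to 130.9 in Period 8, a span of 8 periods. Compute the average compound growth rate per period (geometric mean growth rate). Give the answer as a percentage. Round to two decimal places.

-0.69%

Growth factor = (130.9/138.4)^(1/8) = (0.945809)^(1/8) = 0.993060
Growth rate = 0.993060 − 1 = -0.006940 = -0.6940%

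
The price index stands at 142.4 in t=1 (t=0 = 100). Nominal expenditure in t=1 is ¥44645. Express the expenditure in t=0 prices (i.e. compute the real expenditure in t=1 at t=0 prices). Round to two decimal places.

31351.83

Real = Nominal ÷ (Index/100) = 44645 ÷ (142.4/100)
     = 44645 ÷ 1.424 = 31351.8258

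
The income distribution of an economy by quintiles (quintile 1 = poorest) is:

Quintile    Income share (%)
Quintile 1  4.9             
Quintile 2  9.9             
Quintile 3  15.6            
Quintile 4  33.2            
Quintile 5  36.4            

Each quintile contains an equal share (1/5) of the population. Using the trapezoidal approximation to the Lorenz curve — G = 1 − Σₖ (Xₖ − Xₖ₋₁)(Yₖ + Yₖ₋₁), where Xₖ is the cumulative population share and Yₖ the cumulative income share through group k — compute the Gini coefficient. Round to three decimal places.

Cumulative income shares Yₖ: 0.0490, 0.1480, 0.3040, 0.6360, 1.0000
Σ (Xₖ−Xₖ₋₁)(Yₖ+Yₖ₋₁) = (1/5)(0.0490+0.0000) + (1/5)(0.1480+0.0490) + (1/5)(0.3040+0.1480) + (1/5)(0.6360+0.3040) + (1/5)(1.0000+0.6360)
  = 0.0098 + 0.0394 + 0.0904 + 0.1880 + 0.3272 = 0.6548
G = 1 − 0.6548 = 0.3452

0.345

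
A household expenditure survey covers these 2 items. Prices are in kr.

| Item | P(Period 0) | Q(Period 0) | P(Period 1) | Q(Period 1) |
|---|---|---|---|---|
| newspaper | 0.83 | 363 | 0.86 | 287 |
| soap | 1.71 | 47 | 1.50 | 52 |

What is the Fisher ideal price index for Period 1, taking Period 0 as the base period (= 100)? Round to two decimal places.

Laspeyres component (base-period weights):
ΣP(Period 1)Q(Period 0) = 0.86×363 + 1.50×47 = 312.18 + 70.5 = 382.68
ΣP(Period 0)Q(Period 0) = 0.83×363 + 1.71×47 = 301.29 + 80.37 = 381.66
L = 382.68 / 381.66 × 100 = 100.2673
Paasche component (current-period weights):
ΣP(Period 1)Q(Period 1) = 0.86×287 + 1.50×52 = 246.82 + 78 = 324.82
ΣP(Period 0)Q(Period 1) = 0.83×287 + 1.71×52 = 238.21 + 88.92 = 327.13
P = 324.82 / 327.13 × 100 = 99.2939
Fisher = √(L × P) = √(100.2673 × 99.2939) = 99.7794

99.78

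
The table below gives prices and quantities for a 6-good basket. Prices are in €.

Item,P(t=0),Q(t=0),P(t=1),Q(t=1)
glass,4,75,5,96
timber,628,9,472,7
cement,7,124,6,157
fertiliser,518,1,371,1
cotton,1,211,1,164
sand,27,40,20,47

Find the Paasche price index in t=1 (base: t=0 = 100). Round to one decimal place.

Paasche price index uses current-period quantities as weights.
ΣP(t=1)·Q(t=1) = 5×96 + 472×7 + 6×157 + 371×1 + 1×164 + 20×47 = 480 + 3304 + 942 + 371 + 164 + 940 = 6201
ΣP(t=0)·Q(t=1) = 4×96 + 628×7 + 7×157 + 518×1 + 1×164 + 27×47 = 384 + 4396 + 1099 + 518 + 164 + 1269 = 7830
Index = 6201 / 7830 × 100 = 79.1954

79.2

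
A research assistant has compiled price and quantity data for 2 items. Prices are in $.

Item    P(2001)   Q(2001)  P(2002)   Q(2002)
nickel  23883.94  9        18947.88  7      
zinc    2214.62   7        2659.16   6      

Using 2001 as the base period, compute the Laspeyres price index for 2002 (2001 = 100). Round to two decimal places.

82.07

Laspeyres price index uses base-period quantities as weights.
ΣP(2002)·Q(2001) = 18947.88×9 + 2659.16×7 = 170530.92 + 18614.12 = 189145.04
ΣP(2001)·Q(2001) = 23883.94×9 + 2214.62×7 = 214955.46 + 15502.34 = 230457.8
Index = 189145.04 / 230457.8 × 100 = 82.0736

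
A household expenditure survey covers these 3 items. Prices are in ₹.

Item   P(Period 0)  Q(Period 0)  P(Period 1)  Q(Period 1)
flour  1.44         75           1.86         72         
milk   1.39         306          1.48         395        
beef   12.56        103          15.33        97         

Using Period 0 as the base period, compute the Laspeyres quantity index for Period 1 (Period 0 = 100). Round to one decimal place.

102.4

Laspeyres quantity index uses base-period prices as weights.
ΣP(Period 0)·Q(Period 1) = 1.44×72 + 1.39×395 + 12.56×97 = 103.68 + 549.05 + 1218.32 = 1871.05
ΣP(Period 0)·Q(Period 0) = 1.44×75 + 1.39×306 + 12.56×103 = 108 + 425.34 + 1293.68 = 1827.02
Index = 1871.05 / 1827.02 × 100 = 102.4099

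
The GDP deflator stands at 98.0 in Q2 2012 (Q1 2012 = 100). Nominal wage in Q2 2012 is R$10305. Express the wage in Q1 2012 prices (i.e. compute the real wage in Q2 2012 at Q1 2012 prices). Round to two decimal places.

10515.31

Real = Nominal ÷ (Index/100) = 10305 ÷ (98.0/100)
     = 10305 ÷ 0.980 = 10515.3061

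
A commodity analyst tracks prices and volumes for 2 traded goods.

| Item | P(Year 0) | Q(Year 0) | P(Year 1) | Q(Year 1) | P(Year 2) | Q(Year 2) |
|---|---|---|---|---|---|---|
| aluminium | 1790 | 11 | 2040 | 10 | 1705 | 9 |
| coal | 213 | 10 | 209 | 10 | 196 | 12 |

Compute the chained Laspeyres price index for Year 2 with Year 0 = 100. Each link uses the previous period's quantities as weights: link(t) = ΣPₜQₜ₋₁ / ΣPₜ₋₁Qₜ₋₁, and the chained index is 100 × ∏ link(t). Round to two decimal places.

Link Year 0→Year 1:
ΣP(Year 1)Q(Year 0) = 2040×11 + 209×10 = 22440 + 2090 = 24530
ΣP(Year 0)Q(Year 0) = 1790×11 + 213×10 = 19690 + 2130 = 21820
link = 24530/21820 = 1.124198
Link Year 1→Year 2:
ΣP(Year 2)Q(Year 1) = 1705×10 + 196×10 = 17050 + 1960 = 19010
ΣP(Year 1)Q(Year 1) = 2040×10 + 209×10 = 20400 + 2090 = 22490
link = 19010/22490 = 0.845265
Chained index = 100 × 1.124198 × 0.845265 = 95.0245

95.02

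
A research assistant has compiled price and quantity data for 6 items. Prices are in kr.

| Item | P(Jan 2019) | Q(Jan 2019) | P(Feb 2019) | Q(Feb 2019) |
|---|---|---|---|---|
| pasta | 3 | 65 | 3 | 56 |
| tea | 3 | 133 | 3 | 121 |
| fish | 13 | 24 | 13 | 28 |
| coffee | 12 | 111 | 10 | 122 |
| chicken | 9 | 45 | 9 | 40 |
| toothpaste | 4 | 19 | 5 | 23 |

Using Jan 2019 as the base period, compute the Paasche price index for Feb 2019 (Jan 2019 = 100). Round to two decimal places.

92.14

Paasche price index uses current-period quantities as weights.
ΣP(Feb 2019)·Q(Feb 2019) = 3×56 + 3×121 + 13×28 + 10×122 + 9×40 + 5×23 = 168 + 363 + 364 + 1220 + 360 + 115 = 2590
ΣP(Jan 2019)·Q(Feb 2019) = 3×56 + 3×121 + 13×28 + 12×122 + 9×40 + 4×23 = 168 + 363 + 364 + 1464 + 360 + 92 = 2811
Index = 2590 / 2811 × 100 = 92.1380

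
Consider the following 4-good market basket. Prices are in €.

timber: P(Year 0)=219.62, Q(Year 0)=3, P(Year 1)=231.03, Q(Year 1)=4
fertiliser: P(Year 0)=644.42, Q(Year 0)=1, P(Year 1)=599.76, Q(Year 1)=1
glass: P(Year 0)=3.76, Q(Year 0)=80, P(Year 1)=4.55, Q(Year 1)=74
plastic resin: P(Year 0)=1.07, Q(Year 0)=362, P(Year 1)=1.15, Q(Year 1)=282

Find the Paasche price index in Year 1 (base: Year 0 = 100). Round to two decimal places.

Paasche price index uses current-period quantities as weights.
ΣP(Year 1)·Q(Year 1) = 231.03×4 + 599.76×1 + 4.55×74 + 1.15×282 = 924.12 + 599.76 + 336.7 + 324.3 = 2184.88
ΣP(Year 0)·Q(Year 1) = 219.62×4 + 644.42×1 + 3.76×74 + 1.07×282 = 878.48 + 644.42 + 278.24 + 301.74 = 2102.88
Index = 2184.88 / 2102.88 × 100 = 103.8994

103.90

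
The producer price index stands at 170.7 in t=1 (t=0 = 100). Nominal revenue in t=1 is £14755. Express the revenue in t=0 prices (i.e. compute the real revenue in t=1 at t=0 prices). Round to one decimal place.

8643.8

Real = Nominal ÷ (Index/100) = 14755 ÷ (170.7/100)
     = 14755 ÷ 1.707 = 8643.8196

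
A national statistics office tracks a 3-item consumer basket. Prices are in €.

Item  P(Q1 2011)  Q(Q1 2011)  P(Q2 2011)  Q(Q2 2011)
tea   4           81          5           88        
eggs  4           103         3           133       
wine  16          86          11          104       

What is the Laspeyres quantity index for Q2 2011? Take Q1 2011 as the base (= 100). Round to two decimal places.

Laspeyres quantity index uses base-period prices as weights.
ΣP(Q1 2011)·Q(Q2 2011) = 4×88 + 4×133 + 16×104 = 352 + 532 + 1664 = 2548
ΣP(Q1 2011)·Q(Q1 2011) = 4×81 + 4×103 + 16×86 = 324 + 412 + 1376 = 2112
Index = 2548 / 2112 × 100 = 120.6439

120.64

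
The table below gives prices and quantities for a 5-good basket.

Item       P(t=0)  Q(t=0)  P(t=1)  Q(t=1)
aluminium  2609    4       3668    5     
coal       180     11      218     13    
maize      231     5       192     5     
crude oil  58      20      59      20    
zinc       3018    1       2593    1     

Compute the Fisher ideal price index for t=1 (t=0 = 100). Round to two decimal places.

123.94

Laspeyres component (base-period weights):
ΣP(t=1)Q(t=0) = 3668×4 + 218×11 + 192×5 + 59×20 + 2593×1 = 14672 + 2398 + 960 + 1180 + 2593 = 21803
ΣP(t=0)Q(t=0) = 2609×4 + 180×11 + 231×5 + 58×20 + 3018×1 = 10436 + 1980 + 1155 + 1160 + 3018 = 17749
L = 21803 / 17749 × 100 = 122.8407
Paasche component (current-period weights):
ΣP(t=1)Q(t=1) = 3668×5 + 218×13 + 192×5 + 59×20 + 2593×1 = 18340 + 2834 + 960 + 1180 + 2593 = 25907
ΣP(t=0)Q(t=1) = 2609×5 + 180×13 + 231×5 + 58×20 + 3018×1 = 13045 + 2340 + 1155 + 1160 + 3018 = 20718
P = 25907 / 20718 × 100 = 125.0459
Fisher = √(L × P) = √(122.8407 × 125.0459) = 123.9384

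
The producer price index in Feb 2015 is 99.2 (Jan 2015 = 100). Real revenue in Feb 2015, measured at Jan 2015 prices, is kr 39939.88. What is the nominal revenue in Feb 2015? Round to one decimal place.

Nominal = Real × (Index/100) = 39939.88 × (99.2/100)
        = 39939.88 × 0.992 = 39620.3610

39620.4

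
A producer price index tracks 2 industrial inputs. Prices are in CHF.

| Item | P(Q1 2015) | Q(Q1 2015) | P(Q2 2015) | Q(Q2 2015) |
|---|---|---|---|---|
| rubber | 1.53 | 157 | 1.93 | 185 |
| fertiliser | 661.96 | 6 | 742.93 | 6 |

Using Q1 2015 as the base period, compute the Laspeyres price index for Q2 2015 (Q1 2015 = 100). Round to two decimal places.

Laspeyres price index uses base-period quantities as weights.
ΣP(Q2 2015)·Q(Q1 2015) = 1.93×157 + 742.93×6 = 303.01 + 4457.58 = 4760.59
ΣP(Q1 2015)·Q(Q1 2015) = 1.53×157 + 661.96×6 = 240.21 + 3971.76 = 4211.97
Index = 4760.59 / 4211.97 × 100 = 113.0253

113.03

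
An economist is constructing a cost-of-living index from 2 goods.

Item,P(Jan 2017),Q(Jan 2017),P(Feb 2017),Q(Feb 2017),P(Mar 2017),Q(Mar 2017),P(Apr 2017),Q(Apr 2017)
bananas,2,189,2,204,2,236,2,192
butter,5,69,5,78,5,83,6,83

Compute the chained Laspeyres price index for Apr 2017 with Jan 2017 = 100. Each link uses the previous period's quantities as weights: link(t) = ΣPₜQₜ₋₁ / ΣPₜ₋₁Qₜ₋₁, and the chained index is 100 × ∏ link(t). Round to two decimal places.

109.36

Link Jan 2017→Feb 2017:
ΣP(Feb 2017)Q(Jan 2017) = 2×189 + 5×69 = 378 + 345 = 723
ΣP(Jan 2017)Q(Jan 2017) = 2×189 + 5×69 = 378 + 345 = 723
link = 723/723 = 1.000000
Link Feb 2017→Mar 2017:
ΣP(Mar 2017)Q(Feb 2017) = 2×204 + 5×78 = 408 + 390 = 798
ΣP(Feb 2017)Q(Feb 2017) = 2×204 + 5×78 = 408 + 390 = 798
link = 798/798 = 1.000000
Link Mar 2017→Apr 2017:
ΣP(Apr 2017)Q(Mar 2017) = 2×236 + 6×83 = 472 + 498 = 970
ΣP(Mar 2017)Q(Mar 2017) = 2×236 + 5×83 = 472 + 415 = 887
link = 970/887 = 1.093574
Chained index = 100 × 1.000000 × 1.000000 × 1.093574 = 109.3574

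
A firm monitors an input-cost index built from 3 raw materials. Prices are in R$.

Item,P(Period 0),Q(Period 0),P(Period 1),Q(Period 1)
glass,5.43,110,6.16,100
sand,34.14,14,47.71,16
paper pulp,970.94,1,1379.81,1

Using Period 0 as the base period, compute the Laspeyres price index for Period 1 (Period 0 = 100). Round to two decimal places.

133.19

Laspeyres price index uses base-period quantities as weights.
ΣP(Period 1)·Q(Period 0) = 6.16×110 + 47.71×14 + 1379.81×1 = 677.6 + 667.94 + 1379.81 = 2725.35
ΣP(Period 0)·Q(Period 0) = 5.43×110 + 34.14×14 + 970.94×1 = 597.3 + 477.96 + 970.94 = 2046.2
Index = 2725.35 / 2046.2 × 100 = 133.1908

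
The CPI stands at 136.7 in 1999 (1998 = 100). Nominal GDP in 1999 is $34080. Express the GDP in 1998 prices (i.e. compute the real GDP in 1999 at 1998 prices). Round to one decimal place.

Real = Nominal ÷ (Index/100) = 34080 ÷ (136.7/100)
     = 34080 ÷ 1.367 = 24930.5048

24930.5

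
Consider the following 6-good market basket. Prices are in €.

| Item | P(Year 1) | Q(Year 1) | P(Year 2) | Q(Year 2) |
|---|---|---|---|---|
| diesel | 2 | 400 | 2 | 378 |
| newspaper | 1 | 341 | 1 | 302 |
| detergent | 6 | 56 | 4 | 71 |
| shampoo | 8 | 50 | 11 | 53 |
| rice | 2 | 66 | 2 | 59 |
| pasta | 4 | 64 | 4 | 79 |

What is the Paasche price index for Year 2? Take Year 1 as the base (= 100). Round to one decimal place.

100.7

Paasche price index uses current-period quantities as weights.
ΣP(Year 2)·Q(Year 2) = 2×378 + 1×302 + 4×71 + 11×53 + 2×59 + 4×79 = 756 + 302 + 284 + 583 + 118 + 316 = 2359
ΣP(Year 1)·Q(Year 2) = 2×378 + 1×302 + 6×71 + 8×53 + 2×59 + 4×79 = 756 + 302 + 426 + 424 + 118 + 316 = 2342
Index = 2359 / 2342 × 100 = 100.7259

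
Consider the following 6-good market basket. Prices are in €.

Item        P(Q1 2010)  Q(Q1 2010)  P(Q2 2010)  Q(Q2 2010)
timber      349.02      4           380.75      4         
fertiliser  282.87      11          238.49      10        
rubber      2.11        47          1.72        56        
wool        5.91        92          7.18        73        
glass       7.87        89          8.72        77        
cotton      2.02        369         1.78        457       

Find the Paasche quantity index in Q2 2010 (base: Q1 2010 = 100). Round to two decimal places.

Paasche quantity index uses current-period prices as weights.
ΣP(Q2 2010)·Q(Q2 2010) = 380.75×4 + 238.49×10 + 1.72×56 + 7.18×73 + 8.72×77 + 1.78×457 = 1523 + 2384.9 + 96.32 + 524.14 + 671.44 + 813.46 = 6013.26
ΣP(Q2 2010)·Q(Q1 2010) = 380.75×4 + 238.49×11 + 1.72×47 + 7.18×92 + 8.72×89 + 1.78×369 = 1523 + 2623.39 + 80.84 + 660.56 + 776.08 + 656.82 = 6320.69
Index = 6013.26 / 6320.69 × 100 = 95.1361

95.14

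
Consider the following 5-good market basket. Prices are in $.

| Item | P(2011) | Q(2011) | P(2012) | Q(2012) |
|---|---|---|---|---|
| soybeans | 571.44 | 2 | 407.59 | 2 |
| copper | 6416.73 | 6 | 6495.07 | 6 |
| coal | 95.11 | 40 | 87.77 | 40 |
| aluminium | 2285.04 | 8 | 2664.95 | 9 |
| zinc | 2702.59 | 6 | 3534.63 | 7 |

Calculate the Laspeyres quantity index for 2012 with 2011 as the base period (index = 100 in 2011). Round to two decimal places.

Laspeyres quantity index uses base-period prices as weights.
ΣP(2011)·Q(2012) = 571.44×2 + 6416.73×6 + 95.11×40 + 2285.04×9 + 2702.59×7 = 1142.88 + 38500.38 + 3804.4 + 20565.36 + 18918.13 = 82931.15
ΣP(2011)·Q(2011) = 571.44×2 + 6416.73×6 + 95.11×40 + 2285.04×8 + 2702.59×6 = 1142.88 + 38500.38 + 3804.4 + 18280.32 + 16215.54 = 77943.52
Index = 82931.15 / 77943.52 × 100 = 106.3990

106.40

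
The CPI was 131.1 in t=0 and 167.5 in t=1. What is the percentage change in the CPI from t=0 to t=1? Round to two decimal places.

Change = (167.5 − 131.1) / 131.1 × 100
       = 36.4 / 131.1 × 100 = 27.7651%

27.77%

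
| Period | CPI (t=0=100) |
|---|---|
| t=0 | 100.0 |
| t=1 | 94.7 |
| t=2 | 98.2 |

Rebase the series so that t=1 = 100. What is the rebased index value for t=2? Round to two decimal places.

Rebased(t=2) = 98.2 / 94.7 × 100 = 103.6959

103.70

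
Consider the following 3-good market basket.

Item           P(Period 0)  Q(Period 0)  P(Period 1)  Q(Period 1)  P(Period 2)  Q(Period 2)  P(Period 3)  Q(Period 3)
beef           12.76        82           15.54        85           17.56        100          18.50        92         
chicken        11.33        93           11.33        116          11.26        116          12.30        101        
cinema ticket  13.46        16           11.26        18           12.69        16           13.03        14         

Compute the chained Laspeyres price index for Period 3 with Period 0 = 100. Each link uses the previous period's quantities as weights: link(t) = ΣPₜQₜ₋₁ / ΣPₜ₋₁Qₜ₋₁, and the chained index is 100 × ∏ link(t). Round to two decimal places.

123.34

Link Period 0→Period 1:
ΣP(Period 1)Q(Period 0) = 15.54×82 + 11.33×93 + 11.26×16 = 1274.28 + 1053.69 + 180.16 = 2508.13
ΣP(Period 0)Q(Period 0) = 12.76×82 + 11.33×93 + 13.46×16 = 1046.32 + 1053.69 + 215.36 = 2315.37
link = 2508.13/2315.37 = 1.083252
Link Period 1→Period 2:
ΣP(Period 2)Q(Period 1) = 17.56×85 + 11.26×116 + 12.69×18 = 1492.6 + 1306.16 + 228.42 = 3027.18
ΣP(Period 1)Q(Period 1) = 15.54×85 + 11.33×116 + 11.26×18 = 1320.9 + 1314.28 + 202.68 = 2837.86
link = 3027.18/2837.86 = 1.066712
Link Period 2→Period 3:
ΣP(Period 3)Q(Period 2) = 18.50×100 + 12.30×116 + 13.03×16 = 1850 + 1426.8 + 208.48 = 3485.28
ΣP(Period 2)Q(Period 2) = 17.56×100 + 11.26×116 + 12.69×16 = 1756 + 1306.16 + 203.04 = 3265.2
link = 3485.28/3265.2 = 1.067402
Chained index = 100 × 1.083252 × 1.066712 × 1.067402 = 123.3402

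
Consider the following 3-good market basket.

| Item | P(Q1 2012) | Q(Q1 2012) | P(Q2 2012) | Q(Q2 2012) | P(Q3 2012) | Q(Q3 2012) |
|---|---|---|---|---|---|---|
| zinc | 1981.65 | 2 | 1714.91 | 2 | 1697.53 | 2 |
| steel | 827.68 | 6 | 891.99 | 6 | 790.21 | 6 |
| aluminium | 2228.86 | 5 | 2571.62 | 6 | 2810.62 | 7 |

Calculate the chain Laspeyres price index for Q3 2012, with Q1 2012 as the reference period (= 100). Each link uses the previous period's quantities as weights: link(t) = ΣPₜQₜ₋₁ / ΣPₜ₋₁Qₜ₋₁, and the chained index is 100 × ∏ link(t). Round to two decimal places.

111.31

Link Q1 2012→Q2 2012:
ΣP(Q2 2012)Q(Q1 2012) = 1714.91×2 + 891.99×6 + 2571.62×5 = 3429.82 + 5351.94 + 12858.1 = 21639.86
ΣP(Q1 2012)Q(Q1 2012) = 1981.65×2 + 827.68×6 + 2228.86×5 = 3963.3 + 4966.08 + 11144.3 = 20073.68
link = 21639.86/20073.68 = 1.078022
Link Q2 2012→Q3 2012:
ΣP(Q3 2012)Q(Q2 2012) = 1697.53×2 + 790.21×6 + 2810.62×6 = 3395.06 + 4741.26 + 16863.72 = 25000.04
ΣP(Q2 2012)Q(Q2 2012) = 1714.91×2 + 891.99×6 + 2571.62×6 = 3429.82 + 5351.94 + 15429.72 = 24211.48
link = 25000.04/24211.48 = 1.032570
Chained index = 100 × 1.078022 × 1.032570 = 111.3132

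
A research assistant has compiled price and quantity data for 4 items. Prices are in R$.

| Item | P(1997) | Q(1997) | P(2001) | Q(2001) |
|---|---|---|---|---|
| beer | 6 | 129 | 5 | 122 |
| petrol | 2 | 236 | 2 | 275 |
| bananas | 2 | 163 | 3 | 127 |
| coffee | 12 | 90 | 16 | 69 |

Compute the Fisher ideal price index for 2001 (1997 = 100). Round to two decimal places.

Laspeyres component (base-period weights):
ΣP(2001)Q(1997) = 5×129 + 2×236 + 3×163 + 16×90 = 645 + 472 + 489 + 1440 = 3046
ΣP(1997)Q(1997) = 6×129 + 2×236 + 2×163 + 12×90 = 774 + 472 + 326 + 1080 = 2652
L = 3046 / 2652 × 100 = 114.8567
Paasche component (current-period weights):
ΣP(2001)Q(2001) = 5×122 + 2×275 + 3×127 + 16×69 = 610 + 550 + 381 + 1104 = 2645
ΣP(1997)Q(2001) = 6×122 + 2×275 + 2×127 + 12×69 = 732 + 550 + 254 + 828 = 2364
P = 2645 / 2364 × 100 = 111.8866
Fisher = √(L × P) = √(114.8567 × 111.8866) = 113.3619

113.36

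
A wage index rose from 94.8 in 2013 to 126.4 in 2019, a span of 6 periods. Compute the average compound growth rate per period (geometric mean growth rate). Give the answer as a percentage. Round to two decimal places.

4.91%

Growth factor = (126.4/94.8)^(1/6) = (1.333333)^(1/6) = 1.049115
Growth rate = 1.049115 − 1 = 0.049115 = 4.9115%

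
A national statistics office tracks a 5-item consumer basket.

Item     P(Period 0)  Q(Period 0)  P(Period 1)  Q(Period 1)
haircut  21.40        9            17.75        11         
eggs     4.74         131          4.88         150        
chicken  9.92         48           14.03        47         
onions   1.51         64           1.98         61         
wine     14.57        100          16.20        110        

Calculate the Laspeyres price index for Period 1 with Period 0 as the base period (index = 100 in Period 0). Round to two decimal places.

Laspeyres price index uses base-period quantities as weights.
ΣP(Period 1)·Q(Period 0) = 17.75×9 + 4.88×131 + 14.03×48 + 1.98×64 + 16.20×100 = 159.75 + 639.28 + 673.44 + 126.72 + 1620 = 3219.19
ΣP(Period 0)·Q(Period 0) = 21.40×9 + 4.74×131 + 9.92×48 + 1.51×64 + 14.57×100 = 192.6 + 620.94 + 476.16 + 96.64 + 1457 = 2843.34
Index = 3219.19 / 2843.34 × 100 = 113.2186

113.22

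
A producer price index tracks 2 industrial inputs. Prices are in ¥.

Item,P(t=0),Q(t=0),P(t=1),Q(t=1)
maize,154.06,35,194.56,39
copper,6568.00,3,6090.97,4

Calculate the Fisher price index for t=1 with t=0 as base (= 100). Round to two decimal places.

Laspeyres component (base-period weights):
ΣP(t=1)Q(t=0) = 194.56×35 + 6090.97×3 = 6809.6 + 18272.91 = 25082.51
ΣP(t=0)Q(t=0) = 154.06×35 + 6568.00×3 = 5392.1 + 19704 = 25096.1
L = 25082.51 / 25096.1 × 100 = 99.9458
Paasche component (current-period weights):
ΣP(t=1)Q(t=1) = 194.56×39 + 6090.97×4 = 7587.84 + 24363.88 = 31951.72
ΣP(t=0)Q(t=1) = 154.06×39 + 6568.00×4 = 6008.34 + 26272 = 32280.34
P = 31951.72 / 32280.34 × 100 = 98.9820
Fisher = √(L × P) = √(99.9458 × 98.9820) = 99.4627

99.46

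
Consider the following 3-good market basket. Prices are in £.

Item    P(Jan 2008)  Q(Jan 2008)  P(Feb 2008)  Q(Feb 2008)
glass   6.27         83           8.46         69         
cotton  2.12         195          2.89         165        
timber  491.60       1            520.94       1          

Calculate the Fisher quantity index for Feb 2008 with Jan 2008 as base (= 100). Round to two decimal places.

Laspeyres component (base-period weights):
ΣP(Jan 2008)Q(Feb 2008) = 6.27×69 + 2.12×165 + 491.60×1 = 432.63 + 349.8 + 491.6 = 1274.03
ΣP(Jan 2008)Q(Jan 2008) = 6.27×83 + 2.12×195 + 491.60×1 = 520.41 + 413.4 + 491.6 = 1425.41
L = 1274.03 / 1425.41 × 100 = 89.3799
Paasche component (current-period weights):
ΣP(Feb 2008)Q(Feb 2008) = 8.46×69 + 2.89×165 + 520.94×1 = 583.74 + 476.85 + 520.94 = 1581.53
ΣP(Feb 2008)Q(Jan 2008) = 8.46×83 + 2.89×195 + 520.94×1 = 702.18 + 563.55 + 520.94 = 1786.67
P = 1581.53 / 1786.67 × 100 = 88.5183
Fisher = √(L × P) = √(89.3799 × 88.5183) = 88.9481

88.95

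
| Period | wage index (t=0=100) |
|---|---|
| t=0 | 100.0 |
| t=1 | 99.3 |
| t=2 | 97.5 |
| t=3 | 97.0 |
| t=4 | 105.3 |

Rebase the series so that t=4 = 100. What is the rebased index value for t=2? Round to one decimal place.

92.6

Rebased(t=2) = 97.5 / 105.3 × 100 = 92.5926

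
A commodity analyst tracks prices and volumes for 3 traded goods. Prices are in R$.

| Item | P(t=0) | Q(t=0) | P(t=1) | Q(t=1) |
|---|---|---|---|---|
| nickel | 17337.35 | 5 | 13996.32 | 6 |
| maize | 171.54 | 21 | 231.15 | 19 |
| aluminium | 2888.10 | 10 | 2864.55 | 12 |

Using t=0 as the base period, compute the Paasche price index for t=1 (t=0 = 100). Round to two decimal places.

Paasche price index uses current-period quantities as weights.
ΣP(t=1)·Q(t=1) = 13996.32×6 + 231.15×19 + 2864.55×12 = 83977.92 + 4391.85 + 34374.6 = 122744.37
ΣP(t=0)·Q(t=1) = 17337.35×6 + 171.54×19 + 2888.10×12 = 104024.1 + 3259.26 + 34657.2 = 141940.56
Index = 122744.37 / 141940.56 × 100 = 86.4759

86.48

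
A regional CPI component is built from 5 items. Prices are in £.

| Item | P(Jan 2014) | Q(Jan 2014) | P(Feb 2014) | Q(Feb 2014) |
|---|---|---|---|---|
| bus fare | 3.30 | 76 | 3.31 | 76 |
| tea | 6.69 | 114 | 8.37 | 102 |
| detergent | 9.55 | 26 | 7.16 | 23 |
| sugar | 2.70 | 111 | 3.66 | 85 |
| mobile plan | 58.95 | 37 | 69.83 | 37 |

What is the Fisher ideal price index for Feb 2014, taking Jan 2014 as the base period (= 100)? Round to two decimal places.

116.98

Laspeyres component (base-period weights):
ΣP(Feb 2014)Q(Jan 2014) = 3.31×76 + 8.37×114 + 7.16×26 + 3.66×111 + 69.83×37 = 251.56 + 954.18 + 186.16 + 406.26 + 2583.71 = 4381.87
ΣP(Jan 2014)Q(Jan 2014) = 3.30×76 + 6.69×114 + 9.55×26 + 2.70×111 + 58.95×37 = 250.8 + 762.66 + 248.3 + 299.7 + 2181.15 = 3742.61
L = 4381.87 / 3742.61 × 100 = 117.0806
Paasche component (current-period weights):
ΣP(Feb 2014)Q(Feb 2014) = 3.31×76 + 8.37×102 + 7.16×23 + 3.66×85 + 69.83×37 = 251.56 + 853.74 + 164.68 + 311.1 + 2583.71 = 4164.79
ΣP(Jan 2014)Q(Feb 2014) = 3.30×76 + 6.69×102 + 9.55×23 + 2.70×85 + 58.95×37 = 250.8 + 682.38 + 219.65 + 229.5 + 2181.15 = 3563.48
P = 4164.79 / 3563.48 × 100 = 116.8742
Fisher = √(L × P) = √(117.0806 × 116.8742) = 116.9774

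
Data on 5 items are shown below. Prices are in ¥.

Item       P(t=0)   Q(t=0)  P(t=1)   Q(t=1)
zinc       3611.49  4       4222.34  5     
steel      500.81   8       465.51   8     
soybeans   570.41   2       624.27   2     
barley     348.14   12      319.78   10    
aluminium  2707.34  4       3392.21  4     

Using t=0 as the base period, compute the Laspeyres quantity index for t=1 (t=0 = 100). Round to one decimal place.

Laspeyres quantity index uses base-period prices as weights.
ΣP(t=0)·Q(t=1) = 3611.49×5 + 500.81×8 + 570.41×2 + 348.14×10 + 2707.34×4 = 18057.45 + 4006.48 + 1140.82 + 3481.4 + 10829.36 = 37515.51
ΣP(t=0)·Q(t=0) = 3611.49×4 + 500.81×8 + 570.41×2 + 348.14×12 + 2707.34×4 = 14445.96 + 4006.48 + 1140.82 + 4177.68 + 10829.36 = 34600.3
Index = 37515.51 / 34600.3 × 100 = 108.4254

108.4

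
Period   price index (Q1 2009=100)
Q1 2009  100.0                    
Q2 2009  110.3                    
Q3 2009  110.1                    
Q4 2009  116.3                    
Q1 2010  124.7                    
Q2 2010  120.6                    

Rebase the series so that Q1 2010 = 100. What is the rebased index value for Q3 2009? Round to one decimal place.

88.3

Rebased(Q3 2009) = 110.1 / 124.7 × 100 = 88.2919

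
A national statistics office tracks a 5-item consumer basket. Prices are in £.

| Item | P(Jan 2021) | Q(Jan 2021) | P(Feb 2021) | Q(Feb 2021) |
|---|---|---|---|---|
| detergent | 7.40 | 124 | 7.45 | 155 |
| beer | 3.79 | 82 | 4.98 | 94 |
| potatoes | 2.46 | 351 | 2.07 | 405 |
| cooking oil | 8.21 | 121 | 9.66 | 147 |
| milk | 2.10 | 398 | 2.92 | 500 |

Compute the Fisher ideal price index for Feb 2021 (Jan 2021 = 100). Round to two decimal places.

Laspeyres component (base-period weights):
ΣP(Feb 2021)Q(Jan 2021) = 7.45×124 + 4.98×82 + 2.07×351 + 9.66×121 + 2.92×398 = 923.8 + 408.36 + 726.57 + 1168.86 + 1162.16 = 4389.75
ΣP(Jan 2021)Q(Jan 2021) = 7.40×124 + 3.79×82 + 2.46×351 + 8.21×121 + 2.10×398 = 917.6 + 310.78 + 863.46 + 993.41 + 835.8 = 3921.05
L = 4389.75 / 3921.05 × 100 = 111.9534
Paasche component (current-period weights):
ΣP(Feb 2021)Q(Feb 2021) = 7.45×155 + 4.98×94 + 2.07×405 + 9.66×147 + 2.92×500 = 1154.75 + 468.12 + 838.35 + 1420.02 + 1460 = 5341.24
ΣP(Jan 2021)Q(Feb 2021) = 7.40×155 + 3.79×94 + 2.46×405 + 8.21×147 + 2.10×500 = 1147 + 356.26 + 996.3 + 1206.87 + 1050 = 4756.43
P = 5341.24 / 4756.43 × 100 = 112.2951
Fisher = √(L × P) = √(111.9534 × 112.2951) = 112.1242

112.12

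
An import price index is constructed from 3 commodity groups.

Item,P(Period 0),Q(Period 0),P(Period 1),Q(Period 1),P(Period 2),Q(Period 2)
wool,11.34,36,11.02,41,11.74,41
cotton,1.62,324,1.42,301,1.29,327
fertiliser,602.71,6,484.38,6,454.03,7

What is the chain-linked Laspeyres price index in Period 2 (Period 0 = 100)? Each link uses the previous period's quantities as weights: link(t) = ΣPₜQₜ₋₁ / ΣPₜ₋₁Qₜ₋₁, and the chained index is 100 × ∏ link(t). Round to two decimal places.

78.53

Link Period 0→Period 1:
ΣP(Period 1)Q(Period 0) = 11.02×36 + 1.42×324 + 484.38×6 = 396.72 + 460.08 + 2906.28 = 3763.08
ΣP(Period 0)Q(Period 0) = 11.34×36 + 1.62×324 + 602.71×6 = 408.24 + 524.88 + 3616.26 = 4549.38
link = 3763.08/4549.38 = 0.827163
Link Period 1→Period 2:
ΣP(Period 2)Q(Period 1) = 11.74×41 + 1.29×301 + 454.03×6 = 481.34 + 388.29 + 2724.18 = 3593.81
ΣP(Period 1)Q(Period 1) = 11.02×41 + 1.42×301 + 484.38×6 = 451.82 + 427.42 + 2906.28 = 3785.52
link = 3593.81/3785.52 = 0.949357
Chained index = 100 × 0.827163 × 0.949357 = 78.5273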